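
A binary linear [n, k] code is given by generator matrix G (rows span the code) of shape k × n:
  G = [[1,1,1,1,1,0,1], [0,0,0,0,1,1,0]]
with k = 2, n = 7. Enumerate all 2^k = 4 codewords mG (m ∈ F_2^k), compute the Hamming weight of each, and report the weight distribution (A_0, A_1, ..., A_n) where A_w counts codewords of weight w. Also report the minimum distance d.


Weight distribution: A_0 = 1, A_2 = 1, A_6 = 2. Minimum distance d = 2.

Enumerate all 2^2 = 4 messages m ∈ F_2^2.
For each, compute codeword c = mG in F_2^7, then tally its weight.
  m = 00 → c = 0000000, weight = 0.
  m = 10 → c = 1111101, weight = 6.
  m = 01 → c = 0000110, weight = 2.
  m = 11 → c = 1111011, weight = 6.
Tally weights:
  weight 0: 1 codewords.
  weight 2: 1 codewords.
  weight 6: 2 codewords.
Minimum distance d = smallest w > 0 with A_w > 0 = 2.
Sanity: Σ A_w = 4 = 2^2 = 4 ✓.


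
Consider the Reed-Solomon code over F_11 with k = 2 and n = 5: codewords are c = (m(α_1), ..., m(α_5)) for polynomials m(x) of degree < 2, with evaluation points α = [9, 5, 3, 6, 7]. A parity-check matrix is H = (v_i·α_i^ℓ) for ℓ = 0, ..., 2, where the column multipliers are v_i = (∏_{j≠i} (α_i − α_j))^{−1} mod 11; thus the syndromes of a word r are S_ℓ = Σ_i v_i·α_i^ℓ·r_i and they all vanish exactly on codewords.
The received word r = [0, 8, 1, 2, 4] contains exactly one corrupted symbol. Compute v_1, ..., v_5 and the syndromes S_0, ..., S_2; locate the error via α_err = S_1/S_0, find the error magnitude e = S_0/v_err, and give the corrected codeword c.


S = (2, 1, 6), error at position 4, error magnitude e = 7, c = [0, 8, 1, 6, 4].

Step 1: column multipliers v_i = (∏_{j≠i}(α_i − α_j))^{−1} mod 11.
  i = 1 (α = 9): (9−5)(9−3)(9−6)(9−7) = 4·6·3·2 = 144 ≡ 1, so v_1 = 1^{−1} = 1 (mod 11).
  i = 2 (α = 5): (5−9)(5−3)(5−6)(5−7) = (−4)·2·(−1)·(−2) = −16 ≡ 6, so v_2 = 6^{−1} = 2 (mod 11).
  i = 3 (α = 3): (3−9)(3−5)(3−6)(3−7) = (−6)·(−2)·(−3)·(−4) = 144 ≡ 1, so v_3 = 1^{−1} = 1 (mod 11).
  i = 4 (α = 6): (6−9)(6−5)(6−3)(6−7) = (−3)·1·3·(−1) = 9 ≡ 9, so v_4 = 9^{−1} = 5 (mod 11).
  i = 5 (α = 7): (7−9)(7−5)(7−3)(7−6) = (−2)·2·4·1 = −16 ≡ 6, so v_5 = 6^{−1} = 2 (mod 11).
  v = [1, 2, 1, 5, 2].
Step 2: syndromes of r = [0, 8, 1, 2, 4] (all sums mod 11).
  S_0 = Σ v_i r_i = 1·0 + 2·8 + 1·1 + 5·2 + 2·4 = 35 ≡ 2.
  S_1 = Σ v_i α_i r_i = 1·9·0 + 2·5·8 + 1·3·1 + 5·6·2 + 2·7·4 = 199 ≡ 1.
  α_i^2 mod 11 = [4, 3, 9, 3, 5].
  S_2 = Σ v_i α_i^2 r_i = 1·4·0 + 2·3·8 + 1·9·1 + 5·3·2 + 2·5·4 = 127 ≡ 6.
  S = (2, 1, 6) ≠ 0, so r is not a codeword (an error is present).
Step 3: locate the error. For a single error e at position i, S_ℓ = v_i·e·α_i^ℓ, so α_err = S_1/S_0.
  S_0^{−1} = 2^{−1} = 6 (mod 11), so α_err = 1·6 = 6 ≡ 6 = α_4. Error position i = 4.
  Consistency check: S_2/S_1 = 6·1 = 6 ≡ 6 = α_err ✓ (single-error assumption holds).
Step 4: error magnitude e = S_0/v_4 = S_0·∏_{j≠4}(α_4 − α_j) = 2·9 = 18 ≡ 7 (mod 11).
Step 5: correct position 4: c_4 = r_4 − e = 2 − 7 ≡ 6 (mod 11). Hence c = [0, 8, 1, 6, 4].
  Check: interpolating c through the α_i gives m(x) = 7 + 9·x (degree < 2) with m(α_i) = c_i for every i, so c is indeed a codeword.


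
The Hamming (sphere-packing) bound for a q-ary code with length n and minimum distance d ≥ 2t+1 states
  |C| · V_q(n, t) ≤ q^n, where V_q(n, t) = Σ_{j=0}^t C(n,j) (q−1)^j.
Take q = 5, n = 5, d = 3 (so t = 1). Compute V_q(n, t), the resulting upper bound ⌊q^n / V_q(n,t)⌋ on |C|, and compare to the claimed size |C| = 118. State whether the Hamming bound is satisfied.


V_q(n, t) = 21, q^n = 3125, Hamming bound = 148, |C| = 118 ≤ bound (satisfied).

Step 1: Compute V_q(n, t) = Σ_{j=0}^1 C(n, j) (q−1)^j.
  j = 0: C(5,0)·(4)^0 = 1·1 = 1.
  j = 1: C(5,1)·(4)^1 = 5·4 = 20.
  V_q(n, t) = 1 + 20 = 21.
Step 2: q^n = 5^5 = 3125.
Step 3: Hamming bound ⌊q^n / V_q(n,t)⌋ = ⌊3125/21⌋ = 148.
Step 4: Compare |C| = 118 to 148: satisfied.
The claimed |C| lies below the Hamming bound.


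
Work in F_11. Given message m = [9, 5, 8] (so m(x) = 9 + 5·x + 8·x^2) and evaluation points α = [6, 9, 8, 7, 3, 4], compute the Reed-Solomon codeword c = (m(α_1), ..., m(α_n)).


c = [8, 9, 0, 7, 8, 3]

Message polynomial: m(x) = 9 + 5·x + 8·x^2 (mod 11).
For each evaluation point α_i, compute m(α_i) mod 11:
  α_1 = 6: Horner steps 8 → 9 → 8, so m(6) = 8.
  α_2 = 9: Horner steps 8 → 0 → 9, so m(9) = 9.
  α_3 = 8: Horner steps 8 → 3 → 0, so m(8) = 0.
  α_4 = 7: Horner steps 8 → 6 → 7, so m(7) = 7.
  α_5 = 3: Horner steps 8 → 7 → 8, so m(3) = 8.
  α_6 = 4: Horner steps 8 → 4 → 3, so m(4) = 3.
Codeword c = [8, 9, 0, 7, 8, 3] ∈ F_11^6.


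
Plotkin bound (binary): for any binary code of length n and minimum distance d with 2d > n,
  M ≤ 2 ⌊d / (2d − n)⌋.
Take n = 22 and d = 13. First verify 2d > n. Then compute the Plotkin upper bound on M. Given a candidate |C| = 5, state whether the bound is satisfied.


Plotkin bound M ≤ 6; given |C| = 5 ≤ bound (satisfied).

Check applicability: 2d = 26, n = 22.
2d − n = 4 > 0, so Plotkin applies.
Compute d/(2d−n) = 13/4 ≈ 3.2500.
⌊d/(2d−n)⌋ = 3.
Plotkin bound: M ≤ 2·3 = 6.
Given |C| = 5, check: satisfied.
This |C| is below the Plotkin bound.


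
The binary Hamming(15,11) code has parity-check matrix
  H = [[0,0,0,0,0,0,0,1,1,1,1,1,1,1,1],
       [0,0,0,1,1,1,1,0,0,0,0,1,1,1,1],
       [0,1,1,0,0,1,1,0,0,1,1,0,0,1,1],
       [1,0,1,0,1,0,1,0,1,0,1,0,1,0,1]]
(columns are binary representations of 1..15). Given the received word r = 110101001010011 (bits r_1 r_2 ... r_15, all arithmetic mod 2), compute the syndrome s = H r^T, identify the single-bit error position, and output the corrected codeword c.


s = (0, 0, 1, 0)^T, error position = 2, corrected codeword c = 100101001010011

Compute s = H r^T mod 2 one row at a time:
  s_1 = 0 + 1 + 0 + 1 + 0 + 0 + 1 + 1 = 4 ≡ 0 (mod 2).
  s_2 = 1 + 0 + 1 + 0 + 0 + 0 + 1 + 1 = 4 ≡ 0 (mod 2).
  s_3 = 1 + 0 + 1 + 0 + 0 + 1 + 1 + 1 = 5 ≡ 1 (mod 2).
  s_4 = 1 + 0 + 0 + 0 + 1 + 1 + 0 + 1 = 4 ≡ 0 (mod 2).
s = (0, 0, 1, 0)^T — this equals column 2 of H (binary 0010), so error is at position 2.
Correct: flip bit 2 of r = 110101001010011 to get c = 100101001010011.


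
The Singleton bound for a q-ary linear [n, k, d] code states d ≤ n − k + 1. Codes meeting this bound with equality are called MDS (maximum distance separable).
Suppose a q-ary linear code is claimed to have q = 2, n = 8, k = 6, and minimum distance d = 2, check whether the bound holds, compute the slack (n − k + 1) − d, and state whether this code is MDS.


Singleton RHS = n − k + 1 = 3, slack = 1, bound satisfied, not MDS.

Singleton bound: d ≤ n − k + 1.
Here n = 8, k = 6, so n − k + 1 = 3.
Given d = 2, check d ≤ 3: YES.
Slack = (n − k + 1) − d = 1.
The code is NOT MDS (slack = 1 > 0).
Description: the claimed parameters are [8, 6, 2]_2; such a code would be non-MDS.


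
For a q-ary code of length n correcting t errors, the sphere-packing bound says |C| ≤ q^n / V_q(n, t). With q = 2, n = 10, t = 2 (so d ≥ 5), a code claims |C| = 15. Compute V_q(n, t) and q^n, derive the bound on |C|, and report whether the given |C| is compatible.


V_q(n, t) = 56, q^n = 1024, Hamming bound = 18, |C| = 15 ≤ bound (satisfied).

Step 1: Compute V_q(n, t) = Σ_{j=0}^2 C(n, j) (q−1)^j.
  j = 0: C(10,0)·(1)^0 = 1·1 = 1.
  j = 1: C(10,1)·(1)^1 = 10·1 = 10.
  j = 2: C(10,2)·(1)^2 = 45·1 = 45.
  V_q(n, t) = 1 + 10 + 45 = 56.
Step 2: q^n = 2^10 = 1024.
Step 3: Hamming bound ⌊q^n / V_q(n,t)⌋ = ⌊1024/56⌋ = 18.
Step 4: Compare |C| = 15 to 18: satisfied.
The claimed |C| lies below the Hamming bound.


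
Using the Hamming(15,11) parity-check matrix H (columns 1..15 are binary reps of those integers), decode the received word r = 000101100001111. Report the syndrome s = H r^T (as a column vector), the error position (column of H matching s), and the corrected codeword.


s = (0, 1, 0, 1)^T, error position = 5, corrected codeword c = 000111100001111

Compute s = H r^T mod 2 one row at a time:
  s_1 = 0 + 0 + 0 + 0 + 1 + 1 + 1 + 1 = 4 ≡ 0 (mod 2).
  s_2 = 1 + 0 + 1 + 1 + 1 + 1 + 1 + 1 = 7 ≡ 1 (mod 2).
  s_3 = 0 + 0 + 1 + 1 + 0 + 0 + 1 + 1 = 4 ≡ 0 (mod 2).
  s_4 = 0 + 0 + 0 + 1 + 0 + 0 + 1 + 1 = 3 ≡ 1 (mod 2).
s = (0, 1, 0, 1)^T — this equals column 5 of H (binary 0101), so error is at position 5.
Correct: flip bit 5 of r = 000101100001111 to get c = 000111100001111.


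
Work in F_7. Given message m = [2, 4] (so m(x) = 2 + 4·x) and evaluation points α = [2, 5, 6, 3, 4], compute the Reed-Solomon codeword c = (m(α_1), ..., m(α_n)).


c = [3, 1, 5, 0, 4]

Message polynomial: m(x) = 2 + 4·x (mod 7).
For each evaluation point α_i, compute m(α_i) mod 7:
  α_1 = 2: Horner steps 4 → 3, so m(2) = 3.
  α_2 = 5: Horner steps 4 → 1, so m(5) = 1.
  α_3 = 6: Horner steps 4 → 5, so m(6) = 5.
  α_4 = 3: Horner steps 4 → 0, so m(3) = 0.
  α_5 = 4: Horner steps 4 → 4, so m(4) = 4.
Codeword c = [3, 1, 5, 0, 4] ∈ F_7^5.


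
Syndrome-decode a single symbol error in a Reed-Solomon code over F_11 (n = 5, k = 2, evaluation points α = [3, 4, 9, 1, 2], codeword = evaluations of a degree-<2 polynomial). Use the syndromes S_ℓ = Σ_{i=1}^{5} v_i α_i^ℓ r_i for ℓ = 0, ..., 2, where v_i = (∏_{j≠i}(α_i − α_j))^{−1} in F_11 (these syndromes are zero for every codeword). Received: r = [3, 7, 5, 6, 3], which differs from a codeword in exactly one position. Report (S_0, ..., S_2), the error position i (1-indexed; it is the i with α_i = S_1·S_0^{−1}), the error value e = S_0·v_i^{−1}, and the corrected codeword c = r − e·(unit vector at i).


S = (6, 1, 2), error at position 5, error magnitude e = 4, c = [3, 7, 5, 6, 10].

Step 1: column multipliers v_i = (∏_{j≠i}(α_i − α_j))^{−1} mod 11.
  i = 1 (α = 3): (3−4)(3−9)(3−1)(3−2) = (−1)·(−6)·2·1 = 12 ≡ 1, so v_1 = 1^{−1} = 1 (mod 11).
  i = 2 (α = 4): (4−3)(4−9)(4−1)(4−2) = 1·(−5)·3·2 = −30 ≡ 3, so v_2 = 3^{−1} = 4 (mod 11).
  i = 3 (α = 9): (9−3)(9−4)(9−1)(9−2) = 6·5·8·7 = 1680 ≡ 8, so v_3 = 8^{−1} = 7 (mod 11).
  i = 4 (α = 1): (1−3)(1−4)(1−9)(1−2) = (−2)·(−3)·(−8)·(−1) = 48 ≡ 4, so v_4 = 4^{−1} = 3 (mod 11).
  i = 5 (α = 2): (2−3)(2−4)(2−9)(2−1) = (−1)·(−2)·(−7)·1 = −14 ≡ 8, so v_5 = 8^{−1} = 7 (mod 11).
  v = [1, 4, 7, 3, 7].
Step 2: syndromes of r = [3, 7, 5, 6, 3] (all sums mod 11).
  S_0 = Σ v_i r_i = 1·3 + 4·7 + 7·5 + 3·6 + 7·3 = 105 ≡ 6.
  S_1 = Σ v_i α_i r_i = 1·3·3 + 4·4·7 + 7·9·5 + 3·1·6 + 7·2·3 = 496 ≡ 1.
  α_i^2 mod 11 = [9, 5, 4, 1, 4].
  S_2 = Σ v_i α_i^2 r_i = 1·9·3 + 4·5·7 + 7·4·5 + 3·1·6 + 7·4·3 = 409 ≡ 2.
  S = (6, 1, 2) ≠ 0, so r is not a codeword (an error is present).
Step 3: locate the error. For a single error e at position i, S_ℓ = v_i·e·α_i^ℓ, so α_err = S_1/S_0.
  S_0^{−1} = 6^{−1} = 2 (mod 11), so α_err = 1·2 = 2 ≡ 2 = α_5. Error position i = 5.
  Consistency check: S_2/S_1 = 2·1 = 2 ≡ 2 = α_err ✓ (single-error assumption holds).
Step 4: error magnitude e = S_0/v_5 = S_0·∏_{j≠5}(α_5 − α_j) = 6·8 = 48 ≡ 4 (mod 11).
Step 5: correct position 5: c_5 = r_5 − e = 3 − 4 ≡ 10 (mod 11). Hence c = [3, 7, 5, 6, 10].
  Check: interpolating c through the α_i gives m(x) = 2 + 4·x (degree < 2) with m(α_i) = c_i for every i, so c is indeed a codeword.


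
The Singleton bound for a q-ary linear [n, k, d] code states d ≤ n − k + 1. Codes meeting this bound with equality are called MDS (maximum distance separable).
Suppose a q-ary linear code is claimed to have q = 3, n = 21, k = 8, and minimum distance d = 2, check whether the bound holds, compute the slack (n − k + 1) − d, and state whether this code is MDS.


Singleton RHS = n − k + 1 = 14, slack = 12, bound satisfied, not MDS.

Singleton bound: d ≤ n − k + 1.
Here n = 21, k = 8, so n − k + 1 = 14.
Given d = 2, check d ≤ 14: YES.
Slack = (n − k + 1) − d = 12.
The code is NOT MDS (slack = 12 > 0).
Description: the claimed parameters are [21, 8, 2]_3; such a code would be non-MDS.


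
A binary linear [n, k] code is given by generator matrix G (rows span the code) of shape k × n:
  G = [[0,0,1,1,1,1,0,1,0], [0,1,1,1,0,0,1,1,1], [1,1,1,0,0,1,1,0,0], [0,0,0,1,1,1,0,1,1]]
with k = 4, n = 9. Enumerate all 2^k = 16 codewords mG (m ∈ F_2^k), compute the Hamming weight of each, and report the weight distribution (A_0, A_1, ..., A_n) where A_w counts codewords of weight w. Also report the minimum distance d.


Weight distribution: A_0 = 1, A_2 = 2, A_4 = 2, A_5 = 8, A_6 = 2, A_8 = 1. Minimum distance d = 2.

Enumerate all 2^4 = 16 messages m ∈ F_2^4.
For each, compute codeword c = mG in F_2^9, then tally its weight.
  m = 0000 → c = 000000000, weight = 0.
  m = 1000 → c = 001111010, weight = 5.
  m = 0100 → c = 011100111, weight = 6.
  m = 1100 → c = 010011101, weight = 5.
  m = 0010 → c = 111001100, weight = 5.
  m = 1010 → c = 110110110, weight = 6.
  m = 0110 → c = 100101011, weight = 5.
  m = 1110 → c = 101010001, weight = 4.
  m = 0001 → c = 000111011, weight = 5.
  m = 1001 → c = 001000001, weight = 2.
  m = 0101 → c = 011011100, weight = 5.
  m = 1101 → c = 010100110, weight = 4.
  m = 0011 → c = 111110111, weight = 8.
  m = 1011 → c = 110001101, weight = 5.
  m = 0111 → c = 100010000, weight = 2.
  m = 1111 → c = 101101010, weight = 5.
Tally weights:
  weight 0: 1 codewords.
  weight 2: 2 codewords.
  weight 4: 2 codewords.
  weight 5: 8 codewords.
  weight 6: 2 codewords.
  weight 8: 1 codewords.
Minimum distance d = smallest w > 0 with A_w > 0 = 2.
Sanity: Σ A_w = 16 = 2^4 = 16 ✓.


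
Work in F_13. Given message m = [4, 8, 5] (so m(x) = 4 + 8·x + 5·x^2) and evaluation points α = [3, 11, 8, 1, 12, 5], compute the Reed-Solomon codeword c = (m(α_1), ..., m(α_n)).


c = [8, 8, 11, 4, 1, 0]

Message polynomial: m(x) = 4 + 8·x + 5·x^2 (mod 13).
For each evaluation point α_i, compute m(α_i) mod 13:
  α_1 = 3: Horner steps 5 → 10 → 8, so m(3) = 8.
  α_2 = 11: Horner steps 5 → 11 → 8, so m(11) = 8.
  α_3 = 8: Horner steps 5 → 9 → 11, so m(8) = 11.
  α_4 = 1: Horner steps 5 → 0 → 4, so m(1) = 4.
  α_5 = 12: Horner steps 5 → 3 → 1, so m(12) = 1.
  α_6 = 5: Horner steps 5 → 7 → 0, so m(5) = 0.
Codeword c = [8, 8, 11, 4, 1, 0] ∈ F_13^6.


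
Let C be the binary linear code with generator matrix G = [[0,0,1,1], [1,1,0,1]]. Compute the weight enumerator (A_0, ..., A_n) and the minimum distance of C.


Weight distribution: A_0 = 1, A_2 = 1, A_3 = 2. Minimum distance d = 2.

Enumerate all 2^2 = 4 messages m ∈ F_2^2.
For each, compute codeword c = mG in F_2^4, then tally its weight.
  m = 00 → c = 0000, weight = 0.
  m = 10 → c = 0011, weight = 2.
  m = 01 → c = 1101, weight = 3.
  m = 11 → c = 1110, weight = 3.
Tally weights:
  weight 0: 1 codewords.
  weight 2: 1 codewords.
  weight 3: 2 codewords.
Minimum distance d = smallest w > 0 with A_w > 0 = 2.
Sanity: Σ A_w = 4 = 2^2 = 4 ✓.


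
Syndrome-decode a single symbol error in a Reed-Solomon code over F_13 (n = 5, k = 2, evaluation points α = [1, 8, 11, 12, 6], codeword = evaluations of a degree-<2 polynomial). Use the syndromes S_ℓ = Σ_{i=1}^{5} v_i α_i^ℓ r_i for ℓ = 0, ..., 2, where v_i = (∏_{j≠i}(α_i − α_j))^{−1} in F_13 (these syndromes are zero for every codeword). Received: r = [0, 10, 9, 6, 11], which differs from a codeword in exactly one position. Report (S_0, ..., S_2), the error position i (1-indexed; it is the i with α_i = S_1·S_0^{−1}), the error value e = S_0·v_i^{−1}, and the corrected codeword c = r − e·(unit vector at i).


S = (8, 12, 5), error at position 2, error magnitude e = 5, c = [0, 5, 9, 6, 11].

Step 1: column multipliers v_i = (∏_{j≠i}(α_i − α_j))^{−1} mod 13.
  i = 1 (α = 1): (1−8)(1−11)(1−12)(1−6) = (−7)·(−10)·(−11)·(−5) = 3850 ≡ 2, so v_1 = 2^{−1} = 7 (mod 13).
  i = 2 (α = 8): (8−1)(8−11)(8−12)(8−6) = 7·(−3)·(−4)·2 = 168 ≡ 12, so v_2 = 12^{−1} = 12 (mod 13).
  i = 3 (α = 11): (11−1)(11−8)(11−12)(11−6) = 10·3·(−1)·5 = −150 ≡ 6, so v_3 = 6^{−1} = 11 (mod 13).
  i = 4 (α = 12): (12−1)(12−8)(12−11)(12−6) = 11·4·1·6 = 264 ≡ 4, so v_4 = 4^{−1} = 10 (mod 13).
  i = 5 (α = 6): (6−1)(6−8)(6−11)(6−12) = 5·(−2)·(−5)·(−6) = −300 ≡ 12, so v_5 = 12^{−1} = 12 (mod 13).
  v = [7, 12, 11, 10, 12].
Step 2: syndromes of r = [0, 10, 9, 6, 11] (all sums mod 13).
  S_0 = Σ v_i r_i = 7·0 + 12·10 + 11·9 + 10·6 + 12·11 = 411 ≡ 8.
  S_1 = Σ v_i α_i r_i = 7·1·0 + 12·8·10 + 11·11·9 + 10·12·6 + 12·6·11 = 3561 ≡ 12.
  α_i^2 mod 13 = [1, 12, 4, 1, 10].
  S_2 = Σ v_i α_i^2 r_i = 7·1·0 + 12·12·10 + 11·4·9 + 10·1·6 + 12·10·11 = 3216 ≡ 5.
  S = (8, 12, 5) ≠ 0, so r is not a codeword (an error is present).
Step 3: locate the error. For a single error e at position i, S_ℓ = v_i·e·α_i^ℓ, so α_err = S_1/S_0.
  S_0^{−1} = 8^{−1} = 5 (mod 13), so α_err = 12·5 = 60 ≡ 8 = α_2. Error position i = 2.
  Consistency check: S_2/S_1 = 5·12 = 60 ≡ 8 = α_err ✓ (single-error assumption holds).
Step 4: error magnitude e = S_0/v_2 = S_0·∏_{j≠2}(α_2 − α_j) = 8·12 = 96 ≡ 5 (mod 13).
Step 5: correct position 2: c_2 = r_2 − e = 10 − 5 ≡ 5 (mod 13). Hence c = [0, 5, 9, 6, 11].
  Check: interpolating c through the α_i gives m(x) = 3 + 10·x (degree < 2) with m(α_i) = c_i for every i, so c is indeed a codeword.


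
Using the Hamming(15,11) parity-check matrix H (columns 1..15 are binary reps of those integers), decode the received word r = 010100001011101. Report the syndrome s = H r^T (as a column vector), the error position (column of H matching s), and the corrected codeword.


s = (1, 0, 1, 0)^T, error position = 10, corrected codeword c = 010100001111101

Compute s = H r^T mod 2 one row at a time:
  s_1 = 0 + 1 + 0 + 1 + 1 + 1 + 0 + 1 = 5 ≡ 1 (mod 2).
  s_2 = 1 + 0 + 0 + 0 + 1 + 1 + 0 + 1 = 4 ≡ 0 (mod 2).
  s_3 = 1 + 0 + 0 + 0 + 0 + 1 + 0 + 1 = 3 ≡ 1 (mod 2).
  s_4 = 0 + 0 + 0 + 0 + 1 + 1 + 1 + 1 = 4 ≡ 0 (mod 2).
s = (1, 0, 1, 0)^T — this equals column 10 of H (binary 1010), so error is at position 10.
Correct: flip bit 10 of r = 010100001011101 to get c = 010100001111101.


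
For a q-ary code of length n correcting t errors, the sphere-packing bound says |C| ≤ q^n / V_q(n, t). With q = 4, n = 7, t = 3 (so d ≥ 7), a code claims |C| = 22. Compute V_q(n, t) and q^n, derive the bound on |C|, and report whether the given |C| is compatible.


V_q(n, t) = 1156, q^n = 16384, Hamming bound = 14, |C| = 22 > bound (violated).

Step 1: Compute V_q(n, t) = Σ_{j=0}^3 C(n, j) (q−1)^j.
  j = 0: C(7,0)·(3)^0 = 1·1 = 1.
  j = 1: C(7,1)·(3)^1 = 7·3 = 21.
  j = 2: C(7,2)·(3)^2 = 21·9 = 189.
  j = 3: C(7,3)·(3)^3 = 35·27 = 945.
  V_q(n, t) = 1 + 21 + 189 + 945 = 1156.
Step 2: q^n = 4^7 = 16384.
Step 3: Hamming bound ⌊q^n / V_q(n,t)⌋ = ⌊16384/1156⌋ = 14.
Step 4: Compare |C| = 22 to 14: violated.
The claimed |C| lies above the Hamming bound, so no 4-ary code of length 7 with d ≥ 7 can have 22 codewords.


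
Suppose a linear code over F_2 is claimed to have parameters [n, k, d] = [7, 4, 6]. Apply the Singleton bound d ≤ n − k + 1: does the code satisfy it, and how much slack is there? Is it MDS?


Singleton RHS = n − k + 1 = 4, slack = -2, bound violated (no such code; not MDS).

Singleton bound: d ≤ n − k + 1.
Here n = 7, k = 4, so n − k + 1 = 4.
Given d = 6, check d ≤ 4: NO.
Slack = (n − k + 1) − d = -2.
The slack is negative: d = 6 exceeds n − k + 1 = 4 by 2, so the Singleton bound is violated and no linear [7, 4, 6]_2 code can exist. In particular it is not MDS (MDS requires d = n − k + 1 exactly).
Description: the claimed parameters are [7, 4, 6]_2; such a code would be impossible (violates the Singleton bound).


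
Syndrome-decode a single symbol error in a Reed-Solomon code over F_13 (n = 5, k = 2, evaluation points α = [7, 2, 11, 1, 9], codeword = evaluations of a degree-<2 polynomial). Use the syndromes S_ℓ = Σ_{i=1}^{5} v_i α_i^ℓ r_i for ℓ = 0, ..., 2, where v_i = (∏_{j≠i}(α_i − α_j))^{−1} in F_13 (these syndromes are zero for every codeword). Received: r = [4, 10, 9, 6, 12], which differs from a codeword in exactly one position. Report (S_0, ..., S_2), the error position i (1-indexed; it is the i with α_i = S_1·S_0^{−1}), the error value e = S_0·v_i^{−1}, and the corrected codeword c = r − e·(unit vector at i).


S = (3, 7, 12), error at position 3, error magnitude e = 2, c = [4, 10, 7, 6, 12].

Step 1: column multipliers v_i = (∏_{j≠i}(α_i − α_j))^{−1} mod 13.
  i = 1 (α = 7): (7−2)(7−11)(7−1)(7−9) = 5·(−4)·6·(−2) = 240 ≡ 6, so v_1 = 6^{−1} = 11 (mod 13).
  i = 2 (α = 2): (2−7)(2−11)(2−1)(2−9) = (−5)·(−9)·1·(−7) = −315 ≡ 10, so v_2 = 10^{−1} = 4 (mod 13).
  i = 3 (α = 11): (11−7)(11−2)(11−1)(11−9) = 4·9·10·2 = 720 ≡ 5, so v_3 = 5^{−1} = 8 (mod 13).
  i = 4 (α = 1): (1−7)(1−2)(1−11)(1−9) = (−6)·(−1)·(−10)·(−8) = 480 ≡ 12, so v_4 = 12^{−1} = 12 (mod 13).
  i = 5 (α = 9): (9−7)(9−2)(9−11)(9−1) = 2·7·(−2)·8 = −224 ≡ 10, so v_5 = 10^{−1} = 4 (mod 13).
  v = [11, 4, 8, 12, 4].
Step 2: syndromes of r = [4, 10, 9, 6, 12] (all sums mod 13).
  S_0 = Σ v_i r_i = 11·4 + 4·10 + 8·9 + 12·6 + 4·12 = 276 ≡ 3.
  S_1 = Σ v_i α_i r_i = 11·7·4 + 4·2·10 + 8·11·9 + 12·1·6 + 4·9·12 = 1684 ≡ 7.
  α_i^2 mod 13 = [10, 4, 4, 1, 3].
  S_2 = Σ v_i α_i^2 r_i = 11·10·4 + 4·4·10 + 8·4·9 + 12·1·6 + 4·3·12 = 1104 ≡ 12.
  S = (3, 7, 12) ≠ 0, so r is not a codeword (an error is present).
Step 3: locate the error. For a single error e at position i, S_ℓ = v_i·e·α_i^ℓ, so α_err = S_1/S_0.
  S_0^{−1} = 3^{−1} = 9 (mod 13), so α_err = 7·9 = 63 ≡ 11 = α_3. Error position i = 3.
  Consistency check: S_2/S_1 = 12·2 = 24 ≡ 11 = α_err ✓ (single-error assumption holds).
Step 4: error magnitude e = S_0/v_3 = S_0·∏_{j≠3}(α_3 − α_j) = 3·5 = 15 ≡ 2 (mod 13).
Step 5: correct position 3: c_3 = r_3 − e = 9 − 2 ≡ 7 (mod 13). Hence c = [4, 10, 7, 6, 12].
  Check: interpolating c through the α_i gives m(x) = 2 + 4·x (degree < 2) with m(α_i) = c_i for every i, so c is indeed a codeword.


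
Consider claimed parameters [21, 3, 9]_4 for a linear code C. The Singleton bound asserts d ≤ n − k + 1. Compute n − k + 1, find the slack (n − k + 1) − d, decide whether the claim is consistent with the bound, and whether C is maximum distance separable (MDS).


Singleton RHS = n − k + 1 = 19, slack = 10, bound satisfied, not MDS.

Singleton bound: d ≤ n − k + 1.
Here n = 21, k = 3, so n − k + 1 = 19.
Given d = 9, check d ≤ 19: YES.
Slack = (n − k + 1) − d = 10.
The code is NOT MDS (slack = 10 > 0).
Description: the claimed parameters are [21, 3, 9]_4; such a code would be non-MDS.


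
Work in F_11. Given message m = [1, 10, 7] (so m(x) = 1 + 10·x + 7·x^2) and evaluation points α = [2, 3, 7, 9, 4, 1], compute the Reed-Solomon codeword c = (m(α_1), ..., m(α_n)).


c = [5, 6, 7, 9, 10, 7]

Message polynomial: m(x) = 1 + 10·x + 7·x^2 (mod 11).
For each evaluation point α_i, compute m(α_i) mod 11:
  α_1 = 2: Horner steps 7 → 2 → 5, so m(2) = 5.
  α_2 = 3: Horner steps 7 → 9 → 6, so m(3) = 6.
  α_3 = 7: Horner steps 7 → 4 → 7, so m(7) = 7.
  α_4 = 9: Horner steps 7 → 7 → 9, so m(9) = 9.
  α_5 = 4: Horner steps 7 → 5 → 10, so m(4) = 10.
  α_6 = 1: Horner steps 7 → 6 → 7, so m(1) = 7.
Codeword c = [5, 6, 7, 9, 10, 7] ∈ F_11^6.


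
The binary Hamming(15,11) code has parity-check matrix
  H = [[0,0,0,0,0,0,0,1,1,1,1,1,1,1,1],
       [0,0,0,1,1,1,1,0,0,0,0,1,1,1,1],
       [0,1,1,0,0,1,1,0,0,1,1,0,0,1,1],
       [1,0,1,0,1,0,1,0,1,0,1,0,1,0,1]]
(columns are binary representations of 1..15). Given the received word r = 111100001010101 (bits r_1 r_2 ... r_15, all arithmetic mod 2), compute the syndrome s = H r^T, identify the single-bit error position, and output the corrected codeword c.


s = (0, 1, 0, 0)^T, error position = 4, corrected codeword c = 111000001010101

Compute s = H r^T mod 2 one row at a time:
  s_1 = 0 + 1 + 0 + 1 + 0 + 1 + 0 + 1 = 4 ≡ 0 (mod 2).
  s_2 = 1 + 0 + 0 + 0 + 0 + 1 + 0 + 1 = 3 ≡ 1 (mod 2).
  s_3 = 1 + 1 + 0 + 0 + 0 + 1 + 0 + 1 = 4 ≡ 0 (mod 2).
  s_4 = 1 + 1 + 0 + 0 + 1 + 1 + 1 + 1 = 6 ≡ 0 (mod 2).
s = (0, 1, 0, 0)^T — this equals column 4 of H (binary 0100), so error is at position 4.
Correct: flip bit 4 of r = 111100001010101 to get c = 111000001010101.


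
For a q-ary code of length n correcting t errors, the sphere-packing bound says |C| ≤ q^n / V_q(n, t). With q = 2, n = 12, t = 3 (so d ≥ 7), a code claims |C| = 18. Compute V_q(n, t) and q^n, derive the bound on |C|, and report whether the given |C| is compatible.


V_q(n, t) = 299, q^n = 4096, Hamming bound = 13, |C| = 18 > bound (violated).

Step 1: Compute V_q(n, t) = Σ_{j=0}^3 C(n, j) (q−1)^j.
  j = 0: C(12,0)·(1)^0 = 1·1 = 1.
  j = 1: C(12,1)·(1)^1 = 12·1 = 12.
  j = 2: C(12,2)·(1)^2 = 66·1 = 66.
  j = 3: C(12,3)·(1)^3 = 220·1 = 220.
  V_q(n, t) = 1 + 12 + 66 + 220 = 299.
Step 2: q^n = 2^12 = 4096.
Step 3: Hamming bound ⌊q^n / V_q(n,t)⌋ = ⌊4096/299⌋ = 13.
Step 4: Compare |C| = 18 to 13: violated.
The claimed |C| lies above the Hamming bound, so no 2-ary code of length 12 with d ≥ 7 can have 18 codewords.


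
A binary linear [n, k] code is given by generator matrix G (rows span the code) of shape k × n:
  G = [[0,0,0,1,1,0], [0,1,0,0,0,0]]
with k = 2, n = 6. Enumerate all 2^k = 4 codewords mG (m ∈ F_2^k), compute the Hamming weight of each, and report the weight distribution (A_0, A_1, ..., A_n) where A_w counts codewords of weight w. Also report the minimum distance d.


Weight distribution: A_0 = 1, A_1 = 1, A_2 = 1, A_3 = 1. Minimum distance d = 1.

Enumerate all 2^2 = 4 messages m ∈ F_2^2.
For each, compute codeword c = mG in F_2^6, then tally its weight.
  m = 00 → c = 000000, weight = 0.
  m = 10 → c = 000110, weight = 2.
  m = 01 → c = 010000, weight = 1.
  m = 11 → c = 010110, weight = 3.
Tally weights:
  weight 0: 1 codewords.
  weight 1: 1 codewords.
  weight 2: 1 codewords.
  weight 3: 1 codewords.
Minimum distance d = smallest w > 0 with A_w > 0 = 1.
Sanity: Σ A_w = 4 = 2^2 = 4 ✓.


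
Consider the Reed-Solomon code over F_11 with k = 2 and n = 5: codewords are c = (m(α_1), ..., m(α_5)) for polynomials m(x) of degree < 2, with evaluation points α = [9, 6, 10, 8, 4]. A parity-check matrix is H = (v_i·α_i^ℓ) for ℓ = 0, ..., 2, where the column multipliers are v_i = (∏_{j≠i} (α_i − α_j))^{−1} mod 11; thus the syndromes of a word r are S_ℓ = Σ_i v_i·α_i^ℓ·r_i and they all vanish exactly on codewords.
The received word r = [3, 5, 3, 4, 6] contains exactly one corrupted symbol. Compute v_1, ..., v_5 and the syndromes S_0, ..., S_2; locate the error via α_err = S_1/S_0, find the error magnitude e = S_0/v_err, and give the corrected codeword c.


S = (7, 8, 6), error at position 1, error magnitude e = 5, c = [9, 5, 3, 4, 6].

Step 1: column multipliers v_i = (∏_{j≠i}(α_i − α_j))^{−1} mod 11.
  i = 1 (α = 9): (9−6)(9−10)(9−8)(9−4) = 3·(−1)·1·5 = −15 ≡ 7, so v_1 = 7^{−1} = 8 (mod 11).
  i = 2 (α = 6): (6−9)(6−10)(6−8)(6−4) = (−3)·(−4)·(−2)·2 = −48 ≡ 7, so v_2 = 7^{−1} = 8 (mod 11).
  i = 3 (α = 10): (10−9)(10−6)(10−8)(10−4) = 1·4·2·6 = 48 ≡ 4, so v_3 = 4^{−1} = 3 (mod 11).
  i = 4 (α = 8): (8−9)(8−6)(8−10)(8−4) = (−1)·2·(−2)·4 = 16 ≡ 5, so v_4 = 5^{−1} = 9 (mod 11).
  i = 5 (α = 4): (4−9)(4−6)(4−10)(4−8) = (−5)·(−2)·(−6)·(−4) = 240 ≡ 9, so v_5 = 9^{−1} = 5 (mod 11).
  v = [8, 8, 3, 9, 5].
Step 2: syndromes of r = [3, 5, 3, 4, 6] (all sums mod 11).
  S_0 = Σ v_i r_i = 8·3 + 8·5 + 3·3 + 9·4 + 5·6 = 139 ≡ 7.
  S_1 = Σ v_i α_i r_i = 8·9·3 + 8·6·5 + 3·10·3 + 9·8·4 + 5·4·6 = 954 ≡ 8.
  α_i^2 mod 11 = [4, 3, 1, 9, 5].
  S_2 = Σ v_i α_i^2 r_i = 8·4·3 + 8·3·5 + 3·1·3 + 9·9·4 + 5·5·6 = 699 ≡ 6.
  S = (7, 8, 6) ≠ 0, so r is not a codeword (an error is present).
Step 3: locate the error. For a single error e at position i, S_ℓ = v_i·e·α_i^ℓ, so α_err = S_1/S_0.
  S_0^{−1} = 7^{−1} = 8 (mod 11), so α_err = 8·8 = 64 ≡ 9 = α_1. Error position i = 1.
  Consistency check: S_2/S_1 = 6·7 = 42 ≡ 9 = α_err ✓ (single-error assumption holds).
Step 4: error magnitude e = S_0/v_1 = S_0·∏_{j≠1}(α_1 − α_j) = 7·7 = 49 ≡ 5 (mod 11).
Step 5: correct position 1: c_1 = r_1 − e = 3 − 5 ≡ 9 (mod 11). Hence c = [9, 5, 3, 4, 6].
  Check: interpolating c through the α_i gives m(x) = 8 + 5·x (degree < 2) with m(α_i) = c_i for every i, so c is indeed a codeword.


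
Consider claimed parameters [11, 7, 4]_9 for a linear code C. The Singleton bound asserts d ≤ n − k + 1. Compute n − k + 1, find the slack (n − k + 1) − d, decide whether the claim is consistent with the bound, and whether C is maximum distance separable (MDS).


Singleton RHS = n − k + 1 = 5, slack = 1, bound satisfied, not MDS.

Singleton bound: d ≤ n − k + 1.
Here n = 11, k = 7, so n − k + 1 = 5.
Given d = 4, check d ≤ 5: YES.
Slack = (n − k + 1) − d = 1.
The code is NOT MDS (slack = 1 > 0).
Description: the claimed parameters are [11, 7, 4]_9; such a code would be non-MDS.


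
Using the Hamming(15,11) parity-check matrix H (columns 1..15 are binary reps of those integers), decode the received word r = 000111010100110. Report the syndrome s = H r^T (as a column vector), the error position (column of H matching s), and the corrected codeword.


s = (0, 1, 1, 0)^T, error position = 6, corrected codeword c = 000110010100110

Compute s = H r^T mod 2 one row at a time:
  s_1 = 1 + 0 + 1 + 0 + 0 + 1 + 1 + 0 = 4 ≡ 0 (mod 2).
  s_2 = 1 + 1 + 1 + 0 + 0 + 1 + 1 + 0 = 5 ≡ 1 (mod 2).
  s_3 = 0 + 0 + 1 + 0 + 1 + 0 + 1 + 0 = 3 ≡ 1 (mod 2).
  s_4 = 0 + 0 + 1 + 0 + 0 + 0 + 1 + 0 = 2 ≡ 0 (mod 2).
s = (0, 1, 1, 0)^T — this equals column 6 of H (binary 0110), so error is at position 6.
Correct: flip bit 6 of r = 000111010100110 to get c = 000110010100110.


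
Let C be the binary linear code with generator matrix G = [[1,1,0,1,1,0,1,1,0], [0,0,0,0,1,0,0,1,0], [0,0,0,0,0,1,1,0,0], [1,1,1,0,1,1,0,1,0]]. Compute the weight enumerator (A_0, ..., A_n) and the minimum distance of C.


Weight distribution: A_0 = 1, A_2 = 3, A_4 = 7, A_6 = 5. Minimum distance d = 2.

Enumerate all 2^4 = 16 messages m ∈ F_2^4.
For each, compute codeword c = mG in F_2^9, then tally its weight.
  m = 0000 → c = 000000000, weight = 0.
  m = 1000 → c = 110110110, weight = 6.
  m = 0100 → c = 000010010, weight = 2.
  m = 1100 → c = 110100100, weight = 4.
  m = 0010 → c = 000001100, weight = 2.
  m = 1010 → c = 110111010, weight = 6.
  m = 0110 → c = 000011110, weight = 4.
  m = 1110 → c = 110101000, weight = 4.
  m = 0001 → c = 111011010, weight = 6.
  m = 1001 → c = 001101100, weight = 4.
  m = 0101 → c = 111001000, weight = 4.
  m = 1101 → c = 001111110, weight = 6.
  m = 0011 → c = 111010110, weight = 6.
  m = 1011 → c = 001100000, weight = 2.
  m = 0111 → c = 111000100, weight = 4.
  m = 1111 → c = 001110010, weight = 4.
Tally weights:
  weight 0: 1 codewords.
  weight 2: 3 codewords.
  weight 4: 7 codewords.
  weight 6: 5 codewords.
Minimum distance d = smallest w > 0 with A_w > 0 = 2.
Sanity: Σ A_w = 16 = 2^4 = 16 ✓.


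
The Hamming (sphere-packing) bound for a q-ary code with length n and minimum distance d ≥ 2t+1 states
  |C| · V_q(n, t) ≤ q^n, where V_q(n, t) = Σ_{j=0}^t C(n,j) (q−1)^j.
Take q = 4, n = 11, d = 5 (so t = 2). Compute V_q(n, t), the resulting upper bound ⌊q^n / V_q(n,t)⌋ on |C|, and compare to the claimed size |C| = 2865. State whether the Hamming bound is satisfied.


V_q(n, t) = 529, q^n = 4194304, Hamming bound = 7928, |C| = 2865 ≤ bound (satisfied).

Step 1: Compute V_q(n, t) = Σ_{j=0}^2 C(n, j) (q−1)^j.
  j = 0: C(11,0)·(3)^0 = 1·1 = 1.
  j = 1: C(11,1)·(3)^1 = 11·3 = 33.
  j = 2: C(11,2)·(3)^2 = 55·9 = 495.
  V_q(n, t) = 1 + 33 + 495 = 529.
Step 2: q^n = 4^11 = 4194304.
Step 3: Hamming bound ⌊q^n / V_q(n,t)⌋ = ⌊4194304/529⌋ = 7928.
Step 4: Compare |C| = 2865 to 7928: satisfied.
The claimed |C| lies below the Hamming bound.


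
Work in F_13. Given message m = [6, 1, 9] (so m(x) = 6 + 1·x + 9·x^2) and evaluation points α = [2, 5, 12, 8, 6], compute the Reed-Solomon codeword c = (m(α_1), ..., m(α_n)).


c = [5, 2, 1, 5, 11]

Message polynomial: m(x) = 6 + 1·x + 9·x^2 (mod 13).
For each evaluation point α_i, compute m(α_i) mod 13:
  α_1 = 2: Horner steps 9 → 6 → 5, so m(2) = 5.
  α_2 = 5: Horner steps 9 → 7 → 2, so m(5) = 2.
  α_3 = 12: Horner steps 9 → 5 → 1, so m(12) = 1.
  α_4 = 8: Horner steps 9 → 8 → 5, so m(8) = 5.
  α_5 = 6: Horner steps 9 → 3 → 11, so m(6) = 11.
Codeword c = [5, 2, 1, 5, 11] ∈ F_13^5.


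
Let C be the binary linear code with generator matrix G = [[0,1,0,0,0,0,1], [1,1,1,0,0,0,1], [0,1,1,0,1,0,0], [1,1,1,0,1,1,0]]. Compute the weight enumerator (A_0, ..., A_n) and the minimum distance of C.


Weight distribution: A_0 = 1, A_2 = 4, A_3 = 6, A_4 = 3, A_5 = 2. Minimum distance d = 2.

Enumerate all 2^4 = 16 messages m ∈ F_2^4.
For each, compute codeword c = mG in F_2^7, then tally its weight.
  m = 0000 → c = 0000000, weight = 0.
  m = 1000 → c = 0100001, weight = 2.
  m = 0100 → c = 1110001, weight = 4.
  m = 1100 → c = 1010000, weight = 2.
  m = 0010 → c = 0110100, weight = 3.
  m = 1010 → c = 0010101, weight = 3.
  m = 0110 → c = 1000101, weight = 3.
  m = 1110 → c = 1100100, weight = 3.
  m = 0001 → c = 1110110, weight = 5.
  m = 1001 → c = 1010111, weight = 5.
  m = 0101 → c = 0000111, weight = 3.
  m = 1101 → c = 0100110, weight = 3.
  m = 0011 → c = 1000010, weight = 2.
  m = 1011 → c = 1100011, weight = 4.
  m = 0111 → c = 0110011, weight = 4.
  m = 1111 → c = 0010010, weight = 2.
Tally weights:
  weight 0: 1 codewords.
  weight 2: 4 codewords.
  weight 3: 6 codewords.
  weight 4: 3 codewords.
  weight 5: 2 codewords.
Minimum distance d = smallest w > 0 with A_w > 0 = 2.
Sanity: Σ A_w = 16 = 2^4 = 16 ✓.


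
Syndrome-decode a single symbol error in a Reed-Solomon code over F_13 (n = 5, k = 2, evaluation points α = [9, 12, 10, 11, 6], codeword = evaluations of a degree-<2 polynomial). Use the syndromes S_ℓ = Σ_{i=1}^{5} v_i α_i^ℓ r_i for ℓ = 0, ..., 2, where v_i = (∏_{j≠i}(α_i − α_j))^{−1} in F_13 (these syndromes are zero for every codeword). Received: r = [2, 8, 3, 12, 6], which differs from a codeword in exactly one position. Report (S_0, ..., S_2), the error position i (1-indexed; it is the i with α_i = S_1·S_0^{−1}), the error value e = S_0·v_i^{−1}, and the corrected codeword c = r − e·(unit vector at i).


S = (1, 9, 3), error at position 1, error magnitude e = 8, c = [7, 8, 3, 12, 6].

Step 1: column multipliers v_i = (∏_{j≠i}(α_i − α_j))^{−1} mod 13.
  i = 1 (α = 9): (9−12)(9−10)(9−11)(9−6) = (−3)·(−1)·(−2)·3 = −18 ≡ 8, so v_1 = 8^{−1} = 5 (mod 13).
  i = 2 (α = 12): (12−9)(12−10)(12−11)(12−6) = 3·2·1·6 = 36 ≡ 10, so v_2 = 10^{−1} = 4 (mod 13).
  i = 3 (α = 10): (10−9)(10−12)(10−11)(10−6) = 1·(−2)·(−1)·4 = 8 ≡ 8, so v_3 = 8^{−1} = 5 (mod 13).
  i = 4 (α = 11): (11−9)(11−12)(11−10)(11−6) = 2·(−1)·1·5 = −10 ≡ 3, so v_4 = 3^{−1} = 9 (mod 13).
  i = 5 (α = 6): (6−9)(6−12)(6−10)(6−11) = (−3)·(−6)·(−4)·(−5) = 360 ≡ 9, so v_5 = 9^{−1} = 3 (mod 13).
  v = [5, 4, 5, 9, 3].
Step 2: syndromes of r = [2, 8, 3, 12, 6] (all sums mod 13).
  S_0 = Σ v_i r_i = 5·2 + 4·8 + 5·3 + 9·12 + 3·6 = 183 ≡ 1.
  S_1 = Σ v_i α_i r_i = 5·9·2 + 4·12·8 + 5·10·3 + 9·11·12 + 3·6·6 = 1920 ≡ 9.
  α_i^2 mod 13 = [3, 1, 9, 4, 10].
  S_2 = Σ v_i α_i^2 r_i = 5·3·2 + 4·1·8 + 5·9·3 + 9·4·12 + 3·10·6 = 809 ≡ 3.
  S = (1, 9, 3) ≠ 0, so r is not a codeword (an error is present).
Step 3: locate the error. For a single error e at position i, S_ℓ = v_i·e·α_i^ℓ, so α_err = S_1/S_0.
  S_0^{−1} = 1^{−1} = 1 (mod 13), so α_err = 9·1 = 9 ≡ 9 = α_1. Error position i = 1.
  Consistency check: S_2/S_1 = 3·3 = 9 ≡ 9 = α_err ✓ (single-error assumption holds).
Step 4: error magnitude e = S_0/v_1 = S_0·∏_{j≠1}(α_1 − α_j) = 1·8 = 8 ≡ 8 (mod 13).
Step 5: correct position 1: c_1 = r_1 − e = 2 − 8 ≡ 7 (mod 13). Hence c = [7, 8, 3, 12, 6].
  Check: interpolating c through the α_i gives m(x) = 4 + 9·x (degree < 2) with m(α_i) = c_i for every i, so c is indeed a codeword.


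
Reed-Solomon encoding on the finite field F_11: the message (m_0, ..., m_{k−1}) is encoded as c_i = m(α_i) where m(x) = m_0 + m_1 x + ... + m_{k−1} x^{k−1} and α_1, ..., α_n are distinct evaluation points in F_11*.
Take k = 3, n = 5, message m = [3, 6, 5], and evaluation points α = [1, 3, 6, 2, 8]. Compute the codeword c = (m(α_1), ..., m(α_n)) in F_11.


c = [3, 0, 10, 2, 8]

Message polynomial: m(x) = 3 + 6·x + 5·x^2 (mod 11).
For each evaluation point α_i, compute m(α_i) mod 11:
  α_1 = 1: Horner steps 5 → 0 → 3, so m(1) = 3.
  α_2 = 3: Horner steps 5 → 10 → 0, so m(3) = 0.
  α_3 = 6: Horner steps 5 → 3 → 10, so m(6) = 10.
  α_4 = 2: Horner steps 5 → 5 → 2, so m(2) = 2.
  α_5 = 8: Horner steps 5 → 2 → 8, so m(8) = 8.
Codeword c = [3, 0, 10, 2, 8] ∈ F_11^5.


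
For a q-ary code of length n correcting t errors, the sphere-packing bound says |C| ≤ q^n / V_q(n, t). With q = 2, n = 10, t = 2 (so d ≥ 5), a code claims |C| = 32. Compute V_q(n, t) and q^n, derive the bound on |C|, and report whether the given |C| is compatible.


V_q(n, t) = 56, q^n = 1024, Hamming bound = 18, |C| = 32 > bound (violated).

Step 1: Compute V_q(n, t) = Σ_{j=0}^2 C(n, j) (q−1)^j.
  j = 0: C(10,0)·(1)^0 = 1·1 = 1.
  j = 1: C(10,1)·(1)^1 = 10·1 = 10.
  j = 2: C(10,2)·(1)^2 = 45·1 = 45.
  V_q(n, t) = 1 + 10 + 45 = 56.
Step 2: q^n = 2^10 = 1024.
Step 3: Hamming bound ⌊q^n / V_q(n,t)⌋ = ⌊1024/56⌋ = 18.
Step 4: Compare |C| = 32 to 18: violated.
The claimed |C| lies above the Hamming bound, so no 2-ary code of length 10 with d ≥ 5 can have 32 codewords.


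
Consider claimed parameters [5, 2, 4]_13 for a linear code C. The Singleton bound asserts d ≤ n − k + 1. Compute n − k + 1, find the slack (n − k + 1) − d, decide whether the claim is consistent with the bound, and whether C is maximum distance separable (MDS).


Singleton RHS = n − k + 1 = 4, slack = 0, bound satisfied, MDS.

Singleton bound: d ≤ n − k + 1.
Here n = 5, k = 2, so n − k + 1 = 4.
Given d = 4, check d ≤ 4: YES.
Slack = (n − k + 1) − d = 0.
The code is MDS (slack = 0).
Description: the claimed parameters are [5, 2, 4]_13; such a code would be MDS (meets Singleton bound).


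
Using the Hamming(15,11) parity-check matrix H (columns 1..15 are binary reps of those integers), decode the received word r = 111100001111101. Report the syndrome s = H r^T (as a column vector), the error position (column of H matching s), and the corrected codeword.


s = (0, 0, 1, 0)^T, error position = 2, corrected codeword c = 101100001111101

Compute s = H r^T mod 2 one row at a time:
  s_1 = 0 + 1 + 1 + 1 + 1 + 1 + 0 + 1 = 6 ≡ 0 (mod 2).
  s_2 = 1 + 0 + 0 + 0 + 1 + 1 + 0 + 1 = 4 ≡ 0 (mod 2).
  s_3 = 1 + 1 + 0 + 0 + 1 + 1 + 0 + 1 = 5 ≡ 1 (mod 2).
  s_4 = 1 + 1 + 0 + 0 + 1 + 1 + 1 + 1 = 6 ≡ 0 (mod 2).
s = (0, 0, 1, 0)^T — this equals column 2 of H (binary 0010), so error is at position 2.
Correct: flip bit 2 of r = 111100001111101 to get c = 101100001111101.


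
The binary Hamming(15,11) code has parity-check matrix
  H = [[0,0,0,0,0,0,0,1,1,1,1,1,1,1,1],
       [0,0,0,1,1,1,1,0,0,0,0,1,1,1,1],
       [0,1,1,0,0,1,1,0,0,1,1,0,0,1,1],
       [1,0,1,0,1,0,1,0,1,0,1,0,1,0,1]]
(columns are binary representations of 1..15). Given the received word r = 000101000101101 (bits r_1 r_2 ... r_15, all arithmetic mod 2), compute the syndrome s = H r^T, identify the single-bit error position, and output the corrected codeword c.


s = (0, 1, 1, 0)^T, error position = 6, corrected codeword c = 000100000101101

Compute s = H r^T mod 2 one row at a time:
  s_1 = 0 + 0 + 1 + 0 + 1 + 1 + 0 + 1 = 4 ≡ 0 (mod 2).
  s_2 = 1 + 0 + 1 + 0 + 1 + 1 + 0 + 1 = 5 ≡ 1 (mod 2).
  s_3 = 0 + 0 + 1 + 0 + 1 + 0 + 0 + 1 = 3 ≡ 1 (mod 2).
  s_4 = 0 + 0 + 0 + 0 + 0 + 0 + 1 + 1 = 2 ≡ 0 (mod 2).
s = (0, 1, 1, 0)^T — this equals column 6 of H (binary 0110), so error is at position 6.
Correct: flip bit 6 of r = 000101000101101 to get c = 000100000101101.
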